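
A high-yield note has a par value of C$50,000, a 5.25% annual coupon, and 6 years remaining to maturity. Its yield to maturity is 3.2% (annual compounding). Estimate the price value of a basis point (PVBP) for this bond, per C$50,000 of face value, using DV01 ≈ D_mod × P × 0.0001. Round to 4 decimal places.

Periodic yield y = 0.032.
  t   CF        PV=CF/(1+0.032)^t    t·PV
  1     2,625.00     2,543.6047     2,543.6047
  2     2,625.00     2,464.7332     4,929.4664
  3     2,625.00     2,388.3074     7,164.9221
  4     2,625.00     2,314.2513     9,257.0052
  5     2,625.00     2,242.4916    11,212.4579
  6    52,625.00    43,562.6133   261,375.6799
  Σ                 55,516.0014   296,483.1361
P = 55,516.0014; D_Mac = 5.34050 yrs; D_mod = 5.17490 yrs.
DV01 ≈ 5.17490 × 55,516.0014 × 0.0001 = 28.728986.

C$28.7290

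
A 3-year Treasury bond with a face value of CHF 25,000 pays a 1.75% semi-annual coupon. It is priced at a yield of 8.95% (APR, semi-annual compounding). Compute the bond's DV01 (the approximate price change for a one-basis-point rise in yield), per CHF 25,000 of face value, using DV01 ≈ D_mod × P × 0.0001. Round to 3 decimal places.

Periodic yield y = 0.04475.
  t   CF        PV=CF/(1+0.04475)^t    t·PV
  1       218.75       209.3802       209.3802
  2       218.75       200.4118       400.8236
  3       218.75       191.8275       575.4826
  4       218.75       183.6109       734.4437
  5       218.75       175.7463       878.7314
  6    25,218.75    19,393.1911   116,359.1467
  Σ                 20,354.1679   119,158.0083
P = 20,354.1679; D_Mac = 5.85423 half-year periods = 2.92712 yrs; D_mod = 2.80174 yrs.
DV01 ≈ 2.80174 × 20,354.1679 × 0.0001 = 5.702704.

CHF 5.703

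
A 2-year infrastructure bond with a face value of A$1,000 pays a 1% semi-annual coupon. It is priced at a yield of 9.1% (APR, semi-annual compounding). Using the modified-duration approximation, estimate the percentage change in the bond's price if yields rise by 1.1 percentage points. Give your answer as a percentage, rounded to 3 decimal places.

Periodic yield y = 0.0455. Modified duration first:
  t   CF        PV=CF/(1+0.0455)^t    t·PV
  1         5.00         4.7824         4.7824
  2         5.00         4.5743         9.1485
  3         5.00         4.3752        13.1256
  4     1,005.00       841.1432     3,364.5726
  Σ                    854.8750     3,391.6291
P = 854.8750; D_Mac = 3.96740 half-year periods = 1.98370 yrs; D_mod = 1.98370/(1+0.0455) = 1.89737 yrs.
ΔP/P ≈ -D_mod · Δy = -1.89737 × (+0.011) = -0.020871 = -2.0871%.

-2.087%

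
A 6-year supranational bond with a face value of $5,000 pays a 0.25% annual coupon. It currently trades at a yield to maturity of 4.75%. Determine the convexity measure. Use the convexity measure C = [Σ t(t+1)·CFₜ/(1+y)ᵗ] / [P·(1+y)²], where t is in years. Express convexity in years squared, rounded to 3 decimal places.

37.908

With y = 0.0475:
  t   CF        PV=CF/(1+0.0475)^t    t·PV        t(t+1)·PV
  1        12.50        11.9332        11.9332          23.8663
  2        12.50        11.3921        22.7841          68.3523
  3        12.50        10.8755        32.6264         130.5056
  4        12.50        10.3823        41.5292         207.6461
  5        12.50         9.9115        49.5576         297.3453
  6     5,012.50     3,794.2872    22,765.7229     159,360.0606
  Σ                  3,848.7817    22,924.1534     160,087.7763
P = 3,848.7817.
Convexity = Σ t(t+1)·PV / [P·(1+y)²] = 160,087.7763 / (3,848.7817 × 1.097256) = 37.90765.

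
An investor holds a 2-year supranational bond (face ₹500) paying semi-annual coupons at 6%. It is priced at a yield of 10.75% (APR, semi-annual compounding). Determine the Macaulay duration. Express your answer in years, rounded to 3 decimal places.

1.910 years

Periodic yield y = 0.05375. Discount each cash flow and weight by its period:
  t   CF        PV=CF/(1+0.05375)^t    t·PV
  1        15.00        14.2349        14.2349
  2        15.00        13.5088        27.0176
  3        15.00        12.8197        38.4592
  4       515.00       417.6927     1,670.7708
  Σ                    458.2561     1,750.4824
Price P = Σ PV = 458.2561.
Macaulay duration = Σ(t·PV) / P = 1,750.4824 / 458.2561 = 3.81988 half-year periods.
In years: 3.81988 / 2 = 1.90994 years.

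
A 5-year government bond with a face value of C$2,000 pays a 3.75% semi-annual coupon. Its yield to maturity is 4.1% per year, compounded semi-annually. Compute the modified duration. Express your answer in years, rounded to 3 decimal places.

Periodic yield y = 0.0205. First find Macaulay duration:
  t   CF        PV=CF/(1+0.0205)^t    t·PV
  1        37.50        36.7467        36.7467
  2        37.50        36.0085        72.0170
  3        37.50        35.2852       105.8555
  4        37.50        34.5764       138.3054
  5        37.50        33.8818       169.4089
  6        37.50        33.2012       199.2069
  7        37.50        32.5342       227.7394
  8        37.50        31.8807       255.0452
  9        37.50        31.2402       281.1620
  10    2,037.50     1,663.2883    16,632.8828
  Σ                  1,968.6430    18,118.3700
P = 1,968.6430; Macaulay duration = 18,118.3700 / 1,968.6430 = 9.20348 half-year periods = 4.60174 years.
Modified duration = D_Mac / (1 + y) = 4.60174 / 1.0205 = 4.50930 years.

4.509 years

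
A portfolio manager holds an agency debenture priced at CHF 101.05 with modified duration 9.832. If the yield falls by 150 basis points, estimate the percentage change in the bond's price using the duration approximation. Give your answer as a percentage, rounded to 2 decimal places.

+14.75%

Duration approximation: ΔP/P ≈ -D_mod · Δy = -9.832 × (-0.015) = +0.147480.
As a percentage: +14.7480%.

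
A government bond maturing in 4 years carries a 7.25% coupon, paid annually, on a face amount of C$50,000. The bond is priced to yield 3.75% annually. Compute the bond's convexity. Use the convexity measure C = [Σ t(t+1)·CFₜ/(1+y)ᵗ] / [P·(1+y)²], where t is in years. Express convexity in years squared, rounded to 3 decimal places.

16.340

With y = 0.0375:
  t   CF        PV=CF/(1+0.0375)^t    t·PV        t(t+1)·PV
  1     3,625.00     3,493.9759     3,493.9759       6,987.9518
  2     3,625.00     3,367.6876     6,735.3752      20,206.1257
  3     3,625.00     3,245.9640     9,737.8919      38,951.5676
  4    53,625.00    46,282.2947   185,129.1789     925,645.8946
  Σ                 56,389.9222   205,096.4220     991,791.5398
P = 56,389.9222.
Convexity = Σ t(t+1)·PV / [P·(1+y)²] = 991,791.5398 / (56,389.9222 × 1.076406) = 16.33965.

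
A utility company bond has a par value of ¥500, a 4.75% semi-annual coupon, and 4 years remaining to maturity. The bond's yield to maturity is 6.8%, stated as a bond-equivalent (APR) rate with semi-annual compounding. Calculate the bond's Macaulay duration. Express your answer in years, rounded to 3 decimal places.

3.676 years

Periodic yield y = 0.034. Discount each cash flow and weight by its period:
  t   CF        PV=CF/(1+0.034)^t    t·PV
  1       11.875        11.4845        11.4845
  2       11.875        11.1069        22.2138
  3       11.875        10.7417        32.2250
  4       11.875        10.3885        41.5539
  5       11.875        10.0469        50.2344
  6       11.875         9.7165        58.2991
  7       11.875         9.3970        65.7791
  8      511.875       391.7415     3,133.9322
  Σ                    464.6235     3,415.7219
Price P = Σ PV = 464.6235.
Macaulay duration = Σ(t·PV) / P = 3,415.7219 / 464.6235 = 7.35159 half-year periods.
In years: 7.35159 / 2 = 3.67580 years.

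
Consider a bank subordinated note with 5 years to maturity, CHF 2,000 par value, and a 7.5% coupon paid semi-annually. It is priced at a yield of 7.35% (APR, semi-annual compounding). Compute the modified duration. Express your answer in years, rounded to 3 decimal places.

4.112 years

Periodic yield y = 0.03675. First find Macaulay duration:
  t   CF        PV=CF/(1+0.03675)^t    t·PV
  1        75.00        72.3415        72.3415
  2        75.00        69.7771       139.5543
  3        75.00        67.3037       201.9112
  4        75.00        64.9180       259.6720
  5        75.00        62.6168       313.0841
  6        75.00        60.3972       362.3834
  7        75.00        58.2563       407.7942
  8        75.00        56.1913       449.5302
  9        75.00        54.1994       487.7950
  10    2,075.00     1,446.3642    14,463.6419
  Σ                  2,012.3656    17,157.7077
P = 2,012.3656; Macaulay duration = 17,157.7077 / 2,012.3656 = 8.52614 half-year periods = 4.26307 years.
Modified duration = D_Mac / (1 + y) = 4.26307 / 1.03675 = 4.11195 years.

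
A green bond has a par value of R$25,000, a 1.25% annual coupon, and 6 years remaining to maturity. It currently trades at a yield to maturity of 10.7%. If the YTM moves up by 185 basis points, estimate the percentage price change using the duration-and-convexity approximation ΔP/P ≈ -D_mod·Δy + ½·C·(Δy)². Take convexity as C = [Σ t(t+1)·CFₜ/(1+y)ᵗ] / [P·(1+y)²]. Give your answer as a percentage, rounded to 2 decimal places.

-9.06%

With y = 0.107:
  t   CF        PV=CF/(1+0.107)^t    t·PV        t(t+1)·PV
  1       312.50       282.2945       282.2945         564.5890
  2       312.50       255.0086       510.0171       1,530.0514
  3       312.50       230.3600       691.0801       2,764.3206
  4       312.50       208.0940       832.3760       4,161.8798
  5       312.50       187.9801       939.9006       5,639.4035
  6    25,312.50    13,754.6428    82,527.8566     577,694.9960
  Σ                 14,918.3800    85,783.5249     592,355.2403
P = 14,918.3800; D_Mac = 5.75019 yrs; D_mod = 5.19439 yrs; C = 32.40152.
Duration effect: -5.19439 × (+0.0185) = -0.096096
Convexity effect: 0.5 × 32.40152 × (0.0185)² = +0.0055447
ΔP/P ≈ -0.096096 + 0.0055447 = -0.090552 = -9.0552%.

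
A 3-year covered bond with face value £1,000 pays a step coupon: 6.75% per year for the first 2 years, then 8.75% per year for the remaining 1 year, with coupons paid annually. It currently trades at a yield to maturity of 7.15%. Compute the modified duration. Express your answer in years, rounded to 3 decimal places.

Periodic yield y = 0.0715. First find Macaulay duration:
  t   CF        PV=CF/(1+0.0715)^t    t·PV
  1        67.50        62.9958        62.9958
  2        67.50        58.7922       117.5843
  3     1,087.50       884.0010     2,652.0029
  Σ                  1,005.7889     2,832.5830
P = 1,005.7889; Macaulay duration = 2,832.5830 / 1,005.7889 = 2.81628 years.
Modified duration = D_Mac / (1 + y) = 2.81628 / 1.0715 = 2.62835 years.

2.628 years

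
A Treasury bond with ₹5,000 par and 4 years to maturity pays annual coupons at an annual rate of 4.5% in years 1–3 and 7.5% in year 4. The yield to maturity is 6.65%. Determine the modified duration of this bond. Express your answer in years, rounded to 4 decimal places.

3.5109 years

Periodic yield y = 0.0665. First find Macaulay duration:
  t   CF        PV=CF/(1+0.0665)^t    t·PV
  1       225.00       210.9705       210.9705
  2       225.00       197.8157       395.6314
  3       225.00       185.4812       556.4437
  4     5,375.00     4,154.6556    16,618.6224
  Σ                  4,748.9230    17,781.6680
P = 4,748.9230; Macaulay duration = 17,781.6680 / 4,748.9230 = 3.74436 years.
Modified duration = D_Mac / (1 + y) = 3.74436 / 1.0665 = 3.51088 years.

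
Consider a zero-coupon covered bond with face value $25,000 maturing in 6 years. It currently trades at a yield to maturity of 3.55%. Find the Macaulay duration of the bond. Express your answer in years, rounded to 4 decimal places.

6.0000 years

A zero-coupon bond has a single cash flow at maturity, so its Macaulay duration equals its maturity: 6 years.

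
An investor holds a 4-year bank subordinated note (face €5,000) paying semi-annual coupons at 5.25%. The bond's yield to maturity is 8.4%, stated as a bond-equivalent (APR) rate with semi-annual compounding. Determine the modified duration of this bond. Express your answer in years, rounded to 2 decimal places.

Periodic yield y = 0.042. First find Macaulay duration:
  t   CF        PV=CF/(1+0.042)^t    t·PV
  1       131.25       125.9597       125.9597
  2       131.25       120.8826       241.7652
  3       131.25       116.0102       348.0306
  4       131.25       111.3342       445.3366
  5       131.25       106.8466       534.2330
  6       131.25       102.5399       615.2396
  7       131.25        98.4068       688.8479
  8     5,131.25     3,692.1677    29,537.3419
  Σ                  4,474.1478    32,536.7545
P = 4,474.1478; Macaulay duration = 32,536.7545 / 4,474.1478 = 7.27217 half-year periods = 3.63608 years.
Modified duration = D_Mac / (1 + y) = 3.63608 / 1.042 = 3.48952 years.

3.49 years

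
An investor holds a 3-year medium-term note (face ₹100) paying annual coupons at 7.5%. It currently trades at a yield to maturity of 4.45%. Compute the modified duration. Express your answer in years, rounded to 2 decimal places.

Periodic yield y = 0.0445. First find Macaulay duration:
  t   CF        PV=CF/(1+0.0445)^t    t·PV
  1         7.50         7.1805         7.1805
  2         7.50         6.8746        13.7491
  3       107.50        94.3372       283.0117
  Σ                    108.3923       303.9413
P = 108.3923; Macaulay duration = 303.9413 / 108.3923 = 2.80409 years.
Modified duration = D_Mac / (1 + y) = 2.80409 / 1.0445 = 2.68462 years.

2.68 years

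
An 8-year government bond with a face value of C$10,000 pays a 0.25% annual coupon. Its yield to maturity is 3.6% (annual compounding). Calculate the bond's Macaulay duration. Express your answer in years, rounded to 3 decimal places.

7.918 years

Periodic yield y = 0.036. Discount each cash flow and weight by its year:
  t   CF        PV=CF/(1+0.036)^t    t·PV
  1        25.00        24.1313        24.1313
  2        25.00        23.2927        46.5855
  3        25.00        22.4833        67.4500
  4        25.00        21.7021        86.8082
  5        25.00        20.9479       104.7397
  6        25.00        20.2200       121.3201
  7        25.00        19.5174       136.6217
  8    10,025.00     7,554.5107    60,436.0852
  Σ                  7,706.8054    61,023.7417
Price P = Σ PV = 7,706.8054.
Macaulay duration = Σ(t·PV) / P = 61,023.7417 / 7,706.8054 = 7.91816 years.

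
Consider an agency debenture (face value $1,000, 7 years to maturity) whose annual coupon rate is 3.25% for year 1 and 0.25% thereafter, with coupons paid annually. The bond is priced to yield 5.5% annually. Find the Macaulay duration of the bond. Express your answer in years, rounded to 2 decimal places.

Periodic yield y = 0.055. Discount each cash flow and weight by its year:
  t   CF        PV=CF/(1+0.055)^t    t·PV
  1        32.50        30.8057        30.8057
  2         2.50         2.2461         4.4923
  3         2.50         2.1290         6.3871
  4         2.50         2.0180         8.0722
  5         2.50         1.9128         9.5642
  6         2.50         1.8131        10.8787
  7     1,002.50       689.1554     4,824.0878
  Σ                    730.0802     4,894.2879
Price P = Σ PV = 730.0802.
Macaulay duration = Σ(t·PV) / P = 4,894.2879 / 730.0802 = 6.70377 years.

6.70 years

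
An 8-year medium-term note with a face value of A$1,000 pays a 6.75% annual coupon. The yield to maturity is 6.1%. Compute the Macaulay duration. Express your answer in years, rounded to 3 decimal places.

Periodic yield y = 0.061. Discount each cash flow and weight by its year:
  t   CF        PV=CF/(1+0.061)^t    t·PV
  1        67.50        63.6192        63.6192
  2        67.50        59.9616       119.9231
  3        67.50        56.5142       169.5426
  4        67.50        53.2650       213.0602
  5        67.50        50.2027       251.0134
  6        67.50        47.3164       283.8983
  7        67.50        44.5960       312.1721
  8     1,067.50       664.7293     5,317.8343
  Σ                  1,040.2044     6,731.0632
Price P = Σ PV = 1,040.2044.
Macaulay duration = Σ(t·PV) / P = 6,731.0632 / 1,040.2044 = 6.47090 years.

6.471 years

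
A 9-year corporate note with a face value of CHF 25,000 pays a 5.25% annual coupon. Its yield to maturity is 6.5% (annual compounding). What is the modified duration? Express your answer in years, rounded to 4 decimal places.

Periodic yield y = 0.065. First find Macaulay duration:
  t   CF        PV=CF/(1+0.065)^t    t·PV
  1     1,312.50     1,232.3944     1,232.3944
  2     1,312.50     1,157.1778     2,314.3556
  3     1,312.50     1,086.5519     3,259.6558
  4     1,312.50     1,020.2366     4,080.9462
  5     1,312.50       957.9686     4,789.8430
  6     1,312.50       899.5010     5,397.0062
  7     1,312.50       844.6019     5,912.2133
  8     1,312.50       793.0534     6,344.4275
  9    26,312.50    14,928.4818   134,356.3363
  Σ                 22,919.9674   167,687.1783
P = 22,919.9674; Macaulay duration = 167,687.1783 / 22,919.9674 = 7.31620 years.
Modified duration = D_Mac / (1 + y) = 7.31620 / 1.065 = 6.86968 years.

6.8697 years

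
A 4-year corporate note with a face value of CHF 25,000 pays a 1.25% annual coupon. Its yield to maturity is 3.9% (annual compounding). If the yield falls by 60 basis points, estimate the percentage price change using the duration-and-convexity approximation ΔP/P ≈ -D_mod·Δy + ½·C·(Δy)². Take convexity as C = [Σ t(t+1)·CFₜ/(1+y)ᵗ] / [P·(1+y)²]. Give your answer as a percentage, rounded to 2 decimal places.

With y = 0.039:
  t   CF        PV=CF/(1+0.039)^t    t·PV        t(t+1)·PV
  1       312.50       300.7700       300.7700         601.5399
  2       312.50       289.4802       578.9605       1,736.8815
  3       312.50       278.6143       835.8429       3,343.3714
  4    25,312.50    21,720.6516    86,882.6066     434,413.0328
  Σ                 22,589.5161    88,598.1799     440,094.8256
P = 22,589.5161; D_Mac = 3.92209 yrs; D_mod = 3.77487 yrs; C = 18.04713.
Duration effect: -3.77487 × (-0.006) = +0.022649
Convexity effect: 0.5 × 18.04713 × (-0.006)² = +0.0003248
ΔP/P ≈ +0.022649 + 0.0003248 = +0.022974 = +2.2974%.

+2.30%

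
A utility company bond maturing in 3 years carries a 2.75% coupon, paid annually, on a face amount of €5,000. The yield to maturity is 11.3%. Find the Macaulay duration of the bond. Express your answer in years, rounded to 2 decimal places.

Periodic yield y = 0.113. Discount each cash flow and weight by its year:
  t   CF        PV=CF/(1+0.113)^t    t·PV
  1       137.50       123.5400       123.5400
  2       137.50       110.9973       221.9946
  3     5,137.50     3,726.2015    11,178.6046
  Σ                  3,960.7388    11,524.1392
Price P = Σ PV = 3,960.7388.
Macaulay duration = Σ(t·PV) / P = 11,524.1392 / 3,960.7388 = 2.90959 years.

2.91 years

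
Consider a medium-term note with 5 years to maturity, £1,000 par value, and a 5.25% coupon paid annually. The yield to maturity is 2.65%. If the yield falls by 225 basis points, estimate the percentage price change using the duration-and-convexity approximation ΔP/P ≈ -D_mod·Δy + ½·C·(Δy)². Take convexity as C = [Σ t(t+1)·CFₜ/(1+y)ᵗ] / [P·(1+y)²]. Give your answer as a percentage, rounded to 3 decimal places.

+10.620%

With y = 0.0265:
  t   CF        PV=CF/(1+0.0265)^t    t·PV        t(t+1)·PV
  1        52.50        51.1447        51.1447         102.2893
  2        52.50        49.8243        99.6486         298.9459
  3        52.50        48.5381       145.6142         582.4568
  4        52.50        47.2850       189.1400         945.7002
  5     1,052.50       923.4797     4,617.3983      27,704.3899
  Σ                  1,120.2717     5,102.9459      29,633.7821
P = 1,120.2717; D_Mac = 4.55510 yrs; D_mod = 4.43750 yrs; C = 25.10417.
Duration effect: -4.43750 × (-0.0225) = +0.099844
Convexity effect: 0.5 × 25.10417 × (-0.0225)² = +0.0063545
ΔP/P ≈ +0.099844 + 0.0063545 = +0.106198 = +10.6198%.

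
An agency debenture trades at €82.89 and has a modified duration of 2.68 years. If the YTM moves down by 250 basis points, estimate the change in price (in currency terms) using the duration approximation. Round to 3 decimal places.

+€5.554

Duration approximation: ΔP/P ≈ -D_mod · Δy = -2.68 × (-0.025) = +0.067000.
ΔP ≈ 82.89 × (+0.067000) = +5.55363.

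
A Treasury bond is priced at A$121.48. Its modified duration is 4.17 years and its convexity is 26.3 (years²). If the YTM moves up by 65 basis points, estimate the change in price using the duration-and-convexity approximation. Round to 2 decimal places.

-A$3.23

Duration effect: -D_mod·Δy = -4.17 × (+0.0065) = -0.027105
Convexity effect: ½·C·(Δy)² = 0.5 × 26.3 × (0.0065)² = +0.0005555875
ΔP/P ≈ -0.027105 + 0.0005555875 = -0.0265494125
ΔP ≈ 121.48 × (-0.0265494125) = -3.2252226305.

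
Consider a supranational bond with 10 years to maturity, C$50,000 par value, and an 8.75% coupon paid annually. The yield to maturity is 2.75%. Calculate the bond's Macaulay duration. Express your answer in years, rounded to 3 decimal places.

7.648 years

Periodic yield y = 0.0275. Discount each cash flow and weight by its year:
  t   CF        PV=CF/(1+0.0275)^t    t·PV
  1     4,375.00     4,257.9075     4,257.9075
  2     4,375.00     4,143.9489     8,287.8979
  3     4,375.00     4,033.0403    12,099.1210
  4     4,375.00     3,925.1001    15,700.4003
  5     4,375.00     3,820.0487    19,100.2437
  6     4,375.00     3,717.8090    22,306.8540
  7     4,375.00     3,618.3056    25,328.1392
  8     4,375.00     3,521.4653    28,171.7224
  9     4,375.00     3,427.2168    30,844.9515
  10   54,375.00    41,455.3861   414,553.8611
  Σ                 75,920.2285   580,651.0987
Price P = Σ PV = 75,920.2285.
Macaulay duration = Σ(t·PV) / P = 580,651.0987 / 75,920.2285 = 7.64817 years.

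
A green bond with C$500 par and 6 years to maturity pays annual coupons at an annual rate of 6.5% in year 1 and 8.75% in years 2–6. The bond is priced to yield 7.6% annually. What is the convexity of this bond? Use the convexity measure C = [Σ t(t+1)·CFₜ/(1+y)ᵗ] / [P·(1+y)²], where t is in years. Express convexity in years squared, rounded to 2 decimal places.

28.41

With y = 0.076:
  t   CF        PV=CF/(1+0.076)^t    t·PV        t(t+1)·PV
  1        32.50        30.2045        30.2045          60.4089
  2        43.75        37.7880        75.5759         226.7278
  3        43.75        35.1189       105.3568         421.4271
  4        43.75        32.6384       130.5536         652.7682
  5        43.75        30.3331       151.6655         909.9928
  6       543.75       350.3690     2,102.2138      14,715.4969
  Σ                    516.4518     2,595.5701      16,986.8217
P = 516.4518.
Convexity = Σ t(t+1)·PV / [P·(1+y)²] = 16,986.8217 / (516.4518 × 1.157776) = 28.40912.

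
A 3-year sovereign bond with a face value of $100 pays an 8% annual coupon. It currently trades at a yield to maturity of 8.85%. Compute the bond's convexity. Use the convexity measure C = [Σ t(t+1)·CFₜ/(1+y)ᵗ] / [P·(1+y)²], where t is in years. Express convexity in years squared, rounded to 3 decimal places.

9.145

With y = 0.0885:
  t   CF        PV=CF/(1+0.0885)^t    t·PV        t(t+1)·PV
  1         8.00         7.3496         7.3496          14.6991
  2         8.00         6.7520        13.5040          40.5121
  3       108.00        83.7411       251.2232       1,004.8927
  Σ                     97.8426       272.0768       1,060.1039
P = 97.8426.
Convexity = Σ t(t+1)·PV / [P·(1+y)²] = 1,060.1039 / (97.8426 × 1.184832) = 9.14457.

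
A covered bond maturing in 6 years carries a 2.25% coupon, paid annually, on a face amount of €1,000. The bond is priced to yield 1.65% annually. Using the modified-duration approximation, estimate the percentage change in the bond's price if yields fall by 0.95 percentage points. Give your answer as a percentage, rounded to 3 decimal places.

+5.314%

Periodic yield y = 0.0165. Modified duration first:
  t   CF        PV=CF/(1+0.0165)^t    t·PV
  1        22.50        22.1348        22.1348
  2        22.50        21.7755        43.5510
  3        22.50        21.4220        64.2661
  4        22.50        21.0743        84.2972
  5        22.50        20.7322       103.6611
  6     1,022.50       926.8704     5,561.2225
  Σ                  1,034.0092     5,879.1325
P = 1,034.0092; D_Mac = 5.68576 yrs; D_mod = 5.68576/(1+0.0165) = 5.59347 yrs.
ΔP/P ≈ -D_mod · Δy = -5.59347 × (-0.0095) = +0.053138 = +5.3138%.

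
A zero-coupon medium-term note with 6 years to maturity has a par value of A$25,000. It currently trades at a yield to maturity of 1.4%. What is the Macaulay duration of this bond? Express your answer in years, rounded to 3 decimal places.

A zero-coupon bond has a single cash flow at maturity, so its Macaulay duration equals its maturity: 6 years.

6.000 years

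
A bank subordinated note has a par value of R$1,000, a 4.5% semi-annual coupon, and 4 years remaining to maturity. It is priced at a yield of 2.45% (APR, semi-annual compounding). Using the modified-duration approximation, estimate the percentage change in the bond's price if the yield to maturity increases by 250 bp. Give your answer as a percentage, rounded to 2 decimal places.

Periodic yield y = 0.01225. Modified duration first:
  t   CF        PV=CF/(1+0.01225)^t    t·PV
  1        22.50        22.2277        22.2277
  2        22.50        21.9587        43.9174
  3        22.50        21.6930        65.0789
  4        22.50        21.4305        85.7218
  5        22.50        21.1711       105.8555
  6        22.50        20.9149       125.4894
  7        22.50        20.6618       144.6326
  8     1,022.50       927.6006     7,420.8050
  Σ                  1,077.6583     8,013.7284
P = 1,077.6583; D_Mac = 7.43624 half-year periods = 3.71812 yrs; D_mod = 3.71812/(1+0.01225) = 3.67313 yrs.
ΔP/P ≈ -D_mod · Δy = -3.67313 × (+0.025) = -0.091828 = -9.1828%.

-9.18%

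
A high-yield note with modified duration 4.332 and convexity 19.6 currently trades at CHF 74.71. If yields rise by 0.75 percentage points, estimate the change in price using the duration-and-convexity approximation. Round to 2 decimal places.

-CHF 2.39

Duration effect: -D_mod·Δy = -4.332 × (+0.0075) = -0.032490
Convexity effect: ½·C·(Δy)² = 0.5 × 19.6 × (0.0075)² = +0.00055125
ΔP/P ≈ -0.032490 + 0.00055125 = -0.03193875
ΔP ≈ 74.71 × (-0.03193875) = -2.3861440125.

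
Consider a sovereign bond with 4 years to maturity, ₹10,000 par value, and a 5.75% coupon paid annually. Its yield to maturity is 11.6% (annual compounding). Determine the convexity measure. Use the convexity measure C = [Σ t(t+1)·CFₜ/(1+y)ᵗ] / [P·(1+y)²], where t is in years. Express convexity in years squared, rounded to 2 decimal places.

With y = 0.116:
  t   CF        PV=CF/(1+0.116)^t    t·PV        t(t+1)·PV
  1       575.00       515.2330       515.2330       1,030.4659
  2       575.00       461.6783       923.3566       2,770.0698
  3       575.00       413.6902     1,241.0707       4,964.2827
  4    10,575.00     6,817.4757    27,269.9027     136,349.5137
  Σ                  8,208.0772    29,949.5630     145,114.3321
P = 8,208.0772.
Convexity = Σ t(t+1)·PV / [P·(1+y)²] = 145,114.3321 / (8,208.0772 × 1.245456) = 14.19517.

14.20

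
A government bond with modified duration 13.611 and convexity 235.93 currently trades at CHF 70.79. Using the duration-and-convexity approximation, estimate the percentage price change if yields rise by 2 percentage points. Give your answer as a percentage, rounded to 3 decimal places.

Duration effect: -D_mod·Δy = -13.611 × (+0.02) = -0.272220
Convexity effect: ½·C·(Δy)² = 0.5 × 235.93 × (0.02)² = +0.0471860
ΔP/P ≈ -0.272220 + 0.0471860 = -0.225034
= -22.5034%.

-22.503%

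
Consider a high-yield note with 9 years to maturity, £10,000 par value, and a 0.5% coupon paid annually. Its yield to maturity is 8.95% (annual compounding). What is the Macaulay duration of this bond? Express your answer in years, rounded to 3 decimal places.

8.721 years

Periodic yield y = 0.0895. Discount each cash flow and weight by its year:
  t   CF        PV=CF/(1+0.0895)^t    t·PV
  1        50.00        45.8926        45.8926
  2        50.00        42.1226        84.2453
  3        50.00        38.6624       115.9871
  4        50.00        35.4863       141.9453
  5        50.00        32.5712       162.8560
  6        50.00        29.8956       179.3733
  7        50.00        27.4397       192.0779
  8        50.00        25.1856       201.4847
  9    10,050.00     4,646.4466    41,818.0194
  Σ                  4,923.7026    42,941.8816
Price P = Σ PV = 4,923.7026.
Macaulay duration = Σ(t·PV) / P = 42,941.8816 / 4,923.7026 = 8.72146 years.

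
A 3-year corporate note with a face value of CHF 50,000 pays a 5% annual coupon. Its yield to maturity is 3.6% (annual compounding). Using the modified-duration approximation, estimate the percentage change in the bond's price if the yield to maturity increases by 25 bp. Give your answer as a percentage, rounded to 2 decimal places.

Periodic yield y = 0.036. Modified duration first:
  t   CF        PV=CF/(1+0.036)^t    t·PV
  1     2,500.00     2,413.1274     2,413.1274
  2     2,500.00     2,329.2736     4,658.5471
  3    52,500.00    47,215.0047   141,645.0141
  Σ                 51,957.4057   148,716.6886
P = 51,957.4057; D_Mac = 2.86228 yrs; D_mod = 2.86228/(1+0.036) = 2.76282 yrs.
ΔP/P ≈ -D_mod · Δy = -2.76282 × (+0.0025) = -0.006907 = -0.6907%.

-0.69%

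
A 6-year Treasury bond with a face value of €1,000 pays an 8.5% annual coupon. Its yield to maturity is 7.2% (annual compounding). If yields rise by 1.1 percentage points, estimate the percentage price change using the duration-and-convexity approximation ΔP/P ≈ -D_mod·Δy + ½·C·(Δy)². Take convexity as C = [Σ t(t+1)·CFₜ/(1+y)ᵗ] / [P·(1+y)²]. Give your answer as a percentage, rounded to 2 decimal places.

With y = 0.072:
  t   CF        PV=CF/(1+0.072)^t    t·PV        t(t+1)·PV
  1        85.00        79.2910        79.2910         158.5821
  2        85.00        73.9655       147.9311         443.7932
  3        85.00        68.9977       206.9931         827.9723
  4        85.00        64.3635       257.4541       1,287.2704
  5        85.00        60.0406       300.2030       1,801.2179
  6     1,085.00       714.9259     4,289.5554      30,026.8875
  Σ                  1,061.5843     5,281.4276      34,545.7233
P = 1,061.5843; D_Mac = 4.97504 yrs; D_mod = 4.64090 yrs; C = 28.31720.
Duration effect: -4.64090 × (+0.011) = -0.051050
Convexity effect: 0.5 × 28.31720 × (0.011)² = +0.0017132
ΔP/P ≈ -0.051050 + 0.0017132 = -0.049337 = -4.9337%.

-4.93%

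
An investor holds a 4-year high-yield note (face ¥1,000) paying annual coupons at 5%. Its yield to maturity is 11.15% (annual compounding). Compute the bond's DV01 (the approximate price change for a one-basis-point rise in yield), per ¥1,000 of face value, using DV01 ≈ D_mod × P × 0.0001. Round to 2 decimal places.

¥0.27

Periodic yield y = 0.1115.
  t   CF        PV=CF/(1+0.1115)^t    t·PV
  1        50.00        44.9843        44.9843
  2        50.00        40.4717        80.9433
  3        50.00        36.4118       109.2353
  4     1,050.00       687.9414     2,751.7655
  Σ                    809.8091     2,986.9284
P = 809.8091; D_Mac = 3.68844 yrs; D_mod = 3.31843 yrs.
DV01 ≈ 3.31843 × 809.8091 × 0.0001 = 0.268729.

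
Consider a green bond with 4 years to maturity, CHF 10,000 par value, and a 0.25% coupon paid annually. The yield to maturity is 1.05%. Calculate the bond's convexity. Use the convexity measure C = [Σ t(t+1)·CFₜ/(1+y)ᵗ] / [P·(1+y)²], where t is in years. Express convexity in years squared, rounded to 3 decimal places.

With y = 0.0105:
  t   CF        PV=CF/(1+0.0105)^t    t·PV        t(t+1)·PV
  1        25.00        24.7402        24.7402          49.4805
  2        25.00        24.4832        48.9663         146.8989
  3        25.00        24.2288        72.6863         290.7450
  4    10,025.00     9,614.7747    38,459.0986     192,295.4931
  Σ                  9,688.2268    38,605.4914     192,782.6175
P = 9,688.2268.
Convexity = Σ t(t+1)·PV / [P·(1+y)²] = 192,782.6175 / (9,688.2268 × 1.021110) = 19.48727.

19.487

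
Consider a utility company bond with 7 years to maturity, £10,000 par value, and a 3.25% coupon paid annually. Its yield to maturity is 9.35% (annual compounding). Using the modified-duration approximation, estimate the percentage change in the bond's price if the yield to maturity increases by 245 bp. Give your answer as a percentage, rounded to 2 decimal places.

-13.94%

Periodic yield y = 0.0935. Modified duration first:
  t   CF        PV=CF/(1+0.0935)^t    t·PV
  1       325.00       297.2108       297.2108
  2       325.00       271.7977       543.5954
  3       325.00       248.5576       745.6727
  4       325.00       227.3046       909.2184
  5       325.00       207.8689     1,039.3443
  6       325.00       190.0950     1,140.5698
  7    10,325.00     5,522.7902    38,659.5317
  Σ                  6,965.6247    43,335.1431
P = 6,965.6247; D_Mac = 6.22129 yrs; D_mod = 6.22129/(1+0.0935) = 5.68933 yrs.
ΔP/P ≈ -D_mod · Δy = -5.68933 × (+0.0245) = -0.139389 = -13.9389%.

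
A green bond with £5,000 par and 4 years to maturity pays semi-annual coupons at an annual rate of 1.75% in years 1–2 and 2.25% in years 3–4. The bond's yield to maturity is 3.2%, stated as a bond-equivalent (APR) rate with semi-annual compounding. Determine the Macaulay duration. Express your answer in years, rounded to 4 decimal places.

3.8705 years

Periodic yield y = 0.016. Discount each cash flow and weight by its period:
  t   CF        PV=CF/(1+0.016)^t    t·PV
  1        43.75        43.0610        43.0610
  2        43.75        42.3829        84.7658
  3        43.75        41.7155       125.1464
  4        43.75        41.0585       164.2341
  5        56.25        51.9582       259.7909
  6        56.25        51.1399       306.8397
  7        56.25        50.3346       352.3422
  8     5,056.25     4,453.2684    35,626.1476
  Σ                  4,774.9191    36,962.3276
Price P = Σ PV = 4,774.9191.
Macaulay duration = Σ(t·PV) / P = 36,962.3276 / 4,774.9191 = 7.74093 half-year periods.
In years: 7.74093 / 2 = 3.87047 years.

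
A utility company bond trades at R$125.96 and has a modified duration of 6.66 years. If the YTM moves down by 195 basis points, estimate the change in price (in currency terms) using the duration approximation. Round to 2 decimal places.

+R$16.36

Duration approximation: ΔP/P ≈ -D_mod · Δy = -6.66 × (-0.0195) = +0.129870.
ΔP ≈ 125.96 × (+0.129870) = +16.3584252.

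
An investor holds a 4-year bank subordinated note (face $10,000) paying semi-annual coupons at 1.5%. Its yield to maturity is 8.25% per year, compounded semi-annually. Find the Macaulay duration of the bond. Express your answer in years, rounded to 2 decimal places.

3.88 years

Periodic yield y = 0.04125. Discount each cash flow and weight by its period:
  t   CF        PV=CF/(1+0.04125)^t    t·PV
  1        75.00        72.0288        72.0288
  2        75.00        69.1753       138.3507
  3        75.00        66.4349       199.3047
  4        75.00        63.8030       255.2121
  5        75.00        61.2754       306.3770
  6        75.00        58.8479       353.0876
  7        75.00        56.5166       395.6163
  8    10,075.00     7,291.2995    58,330.3962
  Σ                  7,739.3815    60,050.3733
Price P = Σ PV = 7,739.3815.
Macaulay duration = Σ(t·PV) / P = 60,050.3733 / 7,739.3815 = 7.75907 half-year periods.
In years: 7.75907 / 2 = 3.87953 years.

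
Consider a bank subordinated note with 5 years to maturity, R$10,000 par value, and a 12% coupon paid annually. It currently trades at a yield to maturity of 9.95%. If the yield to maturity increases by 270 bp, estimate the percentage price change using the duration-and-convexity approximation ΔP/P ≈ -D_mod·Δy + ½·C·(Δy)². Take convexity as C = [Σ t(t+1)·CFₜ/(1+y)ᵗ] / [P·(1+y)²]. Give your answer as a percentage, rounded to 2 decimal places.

With y = 0.0995:
  t   CF        PV=CF/(1+0.0995)^t    t·PV        t(t+1)·PV
  1     1,200.00     1,091.4052     1,091.4052       2,182.8104
  2     1,200.00       992.6377     1,985.2755       5,955.8264
  3     1,200.00       902.8083     2,708.4249      10,833.6996
  4     1,200.00       821.1081     3,284.4322      16,422.1611
  5    11,200.00     6,970.1457    34,850.7283     209,104.3699
  Σ                 10,778.1049    43,920.2661     244,498.8674
P = 10,778.1049; D_Mac = 4.07495 yrs; D_mod = 3.70619 yrs; C = 18.76480.
Duration effect: -3.70619 × (+0.027) = -0.100067
Convexity effect: 0.5 × 18.76480 × (0.027)² = +0.0068398
ΔP/P ≈ -0.100067 + 0.0068398 = -0.093227 = -9.3227%.

-9.32%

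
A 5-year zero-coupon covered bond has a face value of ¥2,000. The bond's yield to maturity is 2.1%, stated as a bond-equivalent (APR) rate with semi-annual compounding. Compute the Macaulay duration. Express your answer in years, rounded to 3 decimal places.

5.000 years

A zero-coupon bond has a single cash flow at maturity, so its Macaulay duration equals its maturity: 5 years.
(Equivalently: 10 semi-annual periods ÷ 2 = 5 years.)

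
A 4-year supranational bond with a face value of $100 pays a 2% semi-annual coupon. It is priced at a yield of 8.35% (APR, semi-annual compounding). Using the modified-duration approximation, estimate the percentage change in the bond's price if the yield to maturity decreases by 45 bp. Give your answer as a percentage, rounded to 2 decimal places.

+1.66%

Periodic yield y = 0.04175. Modified duration first:
  t   CF        PV=CF/(1+0.04175)^t    t·PV
  1         1.00         0.9599         0.9599
  2         1.00         0.9215         1.8429
  3         1.00         0.8845         2.6536
  4         1.00         0.8491         3.3963
  5         1.00         0.8150         4.0752
  6         1.00         0.7824         4.6943
  7         1.00         0.7510         5.2572
  8       101.00        72.8137       582.5099
  Σ                     78.7772       605.3893
P = 78.7772; D_Mac = 7.68483 half-year periods = 3.84242 yrs; D_mod = 3.84242/(1+0.04175) = 3.68842 yrs.
ΔP/P ≈ -D_mod · Δy = -3.68842 × (-0.0045) = +0.016598 = +1.6598%.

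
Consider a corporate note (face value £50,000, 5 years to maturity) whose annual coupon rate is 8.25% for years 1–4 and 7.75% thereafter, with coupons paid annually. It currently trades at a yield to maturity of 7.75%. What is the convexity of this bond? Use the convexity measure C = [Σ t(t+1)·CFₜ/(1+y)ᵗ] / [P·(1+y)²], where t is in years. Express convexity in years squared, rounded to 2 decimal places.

21.05

With y = 0.0775:
  t   CF        PV=CF/(1+0.0775)^t    t·PV        t(t+1)·PV
  1     4,125.00     3,828.3063     3,828.3063       7,656.6125
  2     4,125.00     3,552.9524     7,105.9049      21,317.7147
  3     4,125.00     3,297.4037     9,892.2110      39,568.8440
  4     4,125.00     3,060.2354    12,240.9417      61,204.7084
  5    53,875.00    37,093.7627   185,468.8134   1,112,812.8802
  Σ                 50,832.6605   218,536.1772   1,242,560.7598
P = 50,832.6605.
Convexity = Σ t(t+1)·PV / [P·(1+y)²] = 1,242,560.7598 / (50,832.6605 × 1.161006) = 21.05427.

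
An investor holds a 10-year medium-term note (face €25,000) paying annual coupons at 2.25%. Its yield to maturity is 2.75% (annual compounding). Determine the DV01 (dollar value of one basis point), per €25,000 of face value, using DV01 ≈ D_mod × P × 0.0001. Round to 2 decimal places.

Periodic yield y = 0.0275.
  t   CF        PV=CF/(1+0.0275)^t    t·PV
  1       562.50       547.4453       547.4453
  2       562.50       532.7934     1,065.5869
  3       562.50       518.5338     1,555.6013
  4       562.50       504.6557     2,018.6229
  5       562.50       491.1491     2,455.7456
  6       562.50       478.0040     2,868.0241
  7       562.50       465.2107     3,256.4750
  8       562.50       452.7598     3,622.0786
  9       562.50       440.6422     3,965.7795
  10   25,562.50    19,488.7965   194,887.9646
  Σ                 23,919.9905   216,243.3237
P = 23,919.9905; D_Mac = 9.04028 yrs; D_mod = 8.79832 yrs.
DV01 ≈ 8.79832 × 23,919.9905 × 0.0001 = 21.045579.

€21.05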